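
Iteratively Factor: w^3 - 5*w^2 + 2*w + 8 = (w + 1)*(w^2 - 6*w + 8) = (w - 2)*(w + 1)*(w - 4)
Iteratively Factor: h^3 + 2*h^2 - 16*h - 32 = (h + 2)*(h^2 - 16) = (h - 4)*(h + 2)*(h + 4)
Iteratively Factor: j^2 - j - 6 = (j - 3)*(j + 2)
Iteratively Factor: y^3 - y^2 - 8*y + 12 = (y - 2)*(y^2 + y - 6) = (y - 2)^2*(y + 3)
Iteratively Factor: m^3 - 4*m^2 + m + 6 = (m - 2)*(m^2 - 2*m - 3) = (m - 3)*(m - 2)*(m + 1)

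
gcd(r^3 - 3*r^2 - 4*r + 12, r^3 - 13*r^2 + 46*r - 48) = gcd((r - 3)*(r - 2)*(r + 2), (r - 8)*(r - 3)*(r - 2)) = r^2 - 5*r + 6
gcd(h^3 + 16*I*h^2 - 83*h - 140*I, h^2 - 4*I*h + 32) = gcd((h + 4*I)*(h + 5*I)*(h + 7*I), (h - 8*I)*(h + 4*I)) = h + 4*I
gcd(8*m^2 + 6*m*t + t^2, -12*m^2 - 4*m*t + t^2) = 2*m + t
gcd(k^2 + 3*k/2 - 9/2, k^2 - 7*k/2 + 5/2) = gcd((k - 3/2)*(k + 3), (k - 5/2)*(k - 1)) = 1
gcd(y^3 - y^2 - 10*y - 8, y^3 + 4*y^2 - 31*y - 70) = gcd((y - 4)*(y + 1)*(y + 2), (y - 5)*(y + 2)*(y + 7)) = y + 2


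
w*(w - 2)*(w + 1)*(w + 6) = w^4 + 5*w^3 - 8*w^2 - 12*w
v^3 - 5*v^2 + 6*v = v*(v - 3)*(v - 2)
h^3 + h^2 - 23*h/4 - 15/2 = (h - 5/2)*(h + 3/2)*(h + 2)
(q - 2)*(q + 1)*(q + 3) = q^3 + 2*q^2 - 5*q - 6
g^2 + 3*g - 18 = (g - 3)*(g + 6)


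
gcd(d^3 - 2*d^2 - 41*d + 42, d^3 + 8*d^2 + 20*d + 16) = 1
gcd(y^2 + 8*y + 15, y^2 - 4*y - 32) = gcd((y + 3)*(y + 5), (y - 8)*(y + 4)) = 1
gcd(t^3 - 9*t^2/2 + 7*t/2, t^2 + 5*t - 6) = t - 1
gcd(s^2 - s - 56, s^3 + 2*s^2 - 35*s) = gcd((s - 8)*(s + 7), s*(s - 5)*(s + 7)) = s + 7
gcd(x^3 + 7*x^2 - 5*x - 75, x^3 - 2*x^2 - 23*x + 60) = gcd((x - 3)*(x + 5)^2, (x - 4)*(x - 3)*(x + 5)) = x^2 + 2*x - 15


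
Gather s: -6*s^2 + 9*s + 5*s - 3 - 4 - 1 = -6*s^2 + 14*s - 8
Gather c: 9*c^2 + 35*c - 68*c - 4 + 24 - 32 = 9*c^2 - 33*c - 12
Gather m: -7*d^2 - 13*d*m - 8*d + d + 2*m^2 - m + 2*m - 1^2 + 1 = -7*d^2 - 7*d + 2*m^2 + m*(1 - 13*d)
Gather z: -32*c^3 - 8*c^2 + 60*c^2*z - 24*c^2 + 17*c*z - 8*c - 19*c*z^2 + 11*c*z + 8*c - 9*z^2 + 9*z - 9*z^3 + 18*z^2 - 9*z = -32*c^3 - 32*c^2 - 9*z^3 + z^2*(9 - 19*c) + z*(60*c^2 + 28*c)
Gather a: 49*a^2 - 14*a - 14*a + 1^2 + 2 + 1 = 49*a^2 - 28*a + 4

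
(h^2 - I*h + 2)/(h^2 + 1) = (h - 2*I)/(h - I)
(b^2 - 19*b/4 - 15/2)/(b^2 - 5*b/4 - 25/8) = 2*(b - 6)/(2*b - 5)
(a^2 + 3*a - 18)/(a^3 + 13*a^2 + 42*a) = (a - 3)/(a*(a + 7))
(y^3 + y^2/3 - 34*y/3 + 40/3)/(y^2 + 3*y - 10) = (3*y^2 + 7*y - 20)/(3*(y + 5))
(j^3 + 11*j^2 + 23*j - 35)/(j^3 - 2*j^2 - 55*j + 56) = (j + 5)/(j - 8)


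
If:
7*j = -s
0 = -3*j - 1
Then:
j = -1/3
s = 7/3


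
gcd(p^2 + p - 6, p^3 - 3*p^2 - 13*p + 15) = p + 3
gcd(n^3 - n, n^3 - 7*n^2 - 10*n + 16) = n - 1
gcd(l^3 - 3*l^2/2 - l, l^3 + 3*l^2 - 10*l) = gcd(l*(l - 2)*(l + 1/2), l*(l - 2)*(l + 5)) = l^2 - 2*l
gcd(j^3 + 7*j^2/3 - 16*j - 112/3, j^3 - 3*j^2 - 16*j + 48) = j^2 - 16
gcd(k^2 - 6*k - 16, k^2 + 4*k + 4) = k + 2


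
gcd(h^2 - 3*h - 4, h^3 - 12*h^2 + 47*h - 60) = h - 4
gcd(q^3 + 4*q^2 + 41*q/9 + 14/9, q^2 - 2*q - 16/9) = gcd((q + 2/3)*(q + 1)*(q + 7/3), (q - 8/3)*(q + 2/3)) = q + 2/3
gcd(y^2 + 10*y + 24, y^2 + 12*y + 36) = y + 6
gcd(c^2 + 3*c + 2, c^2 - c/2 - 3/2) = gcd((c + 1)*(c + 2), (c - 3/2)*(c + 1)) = c + 1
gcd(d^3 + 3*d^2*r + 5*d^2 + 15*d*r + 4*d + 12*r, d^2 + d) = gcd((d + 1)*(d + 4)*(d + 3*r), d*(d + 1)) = d + 1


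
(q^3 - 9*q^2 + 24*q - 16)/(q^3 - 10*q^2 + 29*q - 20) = (q - 4)/(q - 5)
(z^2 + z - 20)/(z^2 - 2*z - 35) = (z - 4)/(z - 7)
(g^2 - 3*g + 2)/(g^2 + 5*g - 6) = (g - 2)/(g + 6)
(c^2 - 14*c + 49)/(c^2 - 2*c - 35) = (c - 7)/(c + 5)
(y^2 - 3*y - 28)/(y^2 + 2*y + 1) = (y^2 - 3*y - 28)/(y^2 + 2*y + 1)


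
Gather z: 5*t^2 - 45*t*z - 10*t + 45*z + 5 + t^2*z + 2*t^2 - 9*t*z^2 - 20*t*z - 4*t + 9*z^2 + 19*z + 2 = 7*t^2 - 14*t + z^2*(9 - 9*t) + z*(t^2 - 65*t + 64) + 7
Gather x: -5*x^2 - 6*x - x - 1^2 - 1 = -5*x^2 - 7*x - 2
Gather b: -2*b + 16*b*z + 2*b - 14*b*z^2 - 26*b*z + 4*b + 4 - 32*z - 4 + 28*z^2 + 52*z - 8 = b*(-14*z^2 - 10*z + 4) + 28*z^2 + 20*z - 8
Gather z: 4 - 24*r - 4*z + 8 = -24*r - 4*z + 12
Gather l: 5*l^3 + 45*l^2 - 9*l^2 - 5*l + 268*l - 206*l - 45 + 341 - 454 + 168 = 5*l^3 + 36*l^2 + 57*l + 10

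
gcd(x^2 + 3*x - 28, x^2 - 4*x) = x - 4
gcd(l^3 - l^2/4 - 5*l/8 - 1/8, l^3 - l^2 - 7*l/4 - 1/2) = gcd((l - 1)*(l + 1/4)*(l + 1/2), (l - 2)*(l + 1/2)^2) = l + 1/2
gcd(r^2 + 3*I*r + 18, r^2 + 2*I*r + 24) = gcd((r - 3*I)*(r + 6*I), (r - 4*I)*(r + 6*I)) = r + 6*I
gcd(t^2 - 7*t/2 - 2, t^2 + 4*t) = 1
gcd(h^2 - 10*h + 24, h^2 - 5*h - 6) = h - 6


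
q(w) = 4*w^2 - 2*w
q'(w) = 8*w - 2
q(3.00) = 30.00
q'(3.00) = 22.00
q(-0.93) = 5.32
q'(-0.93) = -9.44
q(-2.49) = 29.78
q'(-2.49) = -21.92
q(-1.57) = 13.00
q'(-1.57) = -14.56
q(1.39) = 4.95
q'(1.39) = 9.12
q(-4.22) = 79.67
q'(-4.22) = -35.76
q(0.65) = 0.39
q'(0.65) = 3.20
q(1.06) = 2.37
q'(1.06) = 6.48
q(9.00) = 306.00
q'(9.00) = 70.00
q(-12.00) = 600.00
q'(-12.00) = -98.00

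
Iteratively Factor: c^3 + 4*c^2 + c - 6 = (c + 2)*(c^2 + 2*c - 3) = (c - 1)*(c + 2)*(c + 3)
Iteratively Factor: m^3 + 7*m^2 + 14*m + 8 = (m + 1)*(m^2 + 6*m + 8) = (m + 1)*(m + 4)*(m + 2)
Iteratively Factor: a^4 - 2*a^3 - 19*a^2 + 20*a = (a - 5)*(a^3 + 3*a^2 - 4*a) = a*(a - 5)*(a^2 + 3*a - 4) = a*(a - 5)*(a - 1)*(a + 4)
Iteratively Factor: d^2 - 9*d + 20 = (d - 4)*(d - 5)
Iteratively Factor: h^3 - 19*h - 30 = (h - 5)*(h^2 + 5*h + 6) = (h - 5)*(h + 3)*(h + 2)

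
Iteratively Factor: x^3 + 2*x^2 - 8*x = (x - 2)*(x^2 + 4*x) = x*(x - 2)*(x + 4)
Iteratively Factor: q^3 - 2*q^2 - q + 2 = (q + 1)*(q^2 - 3*q + 2) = (q - 2)*(q + 1)*(q - 1)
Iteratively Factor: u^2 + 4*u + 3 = (u + 3)*(u + 1)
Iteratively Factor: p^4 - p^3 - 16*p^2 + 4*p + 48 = (p - 2)*(p^3 + p^2 - 14*p - 24) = (p - 4)*(p - 2)*(p^2 + 5*p + 6) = (p - 4)*(p - 2)*(p + 2)*(p + 3)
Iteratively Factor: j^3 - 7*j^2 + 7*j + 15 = (j - 3)*(j^2 - 4*j - 5) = (j - 3)*(j + 1)*(j - 5)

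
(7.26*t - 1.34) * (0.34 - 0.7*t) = -5.082*t^2 + 3.4064*t - 0.4556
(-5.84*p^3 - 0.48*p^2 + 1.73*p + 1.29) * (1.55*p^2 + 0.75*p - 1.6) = -9.052*p^5 - 5.124*p^4 + 11.6655*p^3 + 4.065*p^2 - 1.8005*p - 2.064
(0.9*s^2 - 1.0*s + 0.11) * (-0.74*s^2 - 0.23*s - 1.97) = -0.666*s^4 + 0.533*s^3 - 1.6244*s^2 + 1.9447*s - 0.2167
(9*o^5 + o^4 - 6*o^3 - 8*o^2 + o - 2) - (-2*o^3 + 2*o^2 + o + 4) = 9*o^5 + o^4 - 4*o^3 - 10*o^2 - 6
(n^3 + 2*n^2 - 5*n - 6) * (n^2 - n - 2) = n^5 + n^4 - 9*n^3 - 5*n^2 + 16*n + 12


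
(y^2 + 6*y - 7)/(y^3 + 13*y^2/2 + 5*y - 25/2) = 2*(y + 7)/(2*y^2 + 15*y + 25)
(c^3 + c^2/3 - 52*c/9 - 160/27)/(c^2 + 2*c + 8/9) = (9*c^2 - 9*c - 40)/(3*(3*c + 2))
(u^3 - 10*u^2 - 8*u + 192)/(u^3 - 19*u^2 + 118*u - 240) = (u + 4)/(u - 5)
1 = 1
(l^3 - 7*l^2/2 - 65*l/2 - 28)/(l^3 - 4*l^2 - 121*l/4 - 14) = 2*(l + 1)/(2*l + 1)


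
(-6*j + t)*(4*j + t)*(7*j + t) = -168*j^3 - 38*j^2*t + 5*j*t^2 + t^3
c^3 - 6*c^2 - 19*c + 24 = (c - 8)*(c - 1)*(c + 3)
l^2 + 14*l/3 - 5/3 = (l - 1/3)*(l + 5)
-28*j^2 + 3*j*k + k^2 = (-4*j + k)*(7*j + k)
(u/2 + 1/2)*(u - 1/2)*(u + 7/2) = u^3/2 + 2*u^2 + 5*u/8 - 7/8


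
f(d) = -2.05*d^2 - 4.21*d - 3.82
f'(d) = -4.1*d - 4.21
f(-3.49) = -14.10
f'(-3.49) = 10.10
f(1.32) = -12.95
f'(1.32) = -9.62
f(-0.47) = -2.29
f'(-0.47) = -2.28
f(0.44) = -6.07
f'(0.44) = -6.01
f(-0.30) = -2.74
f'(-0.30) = -2.98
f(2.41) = -25.87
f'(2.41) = -14.09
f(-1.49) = -2.10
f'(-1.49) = 1.90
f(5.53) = -89.79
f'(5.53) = -26.88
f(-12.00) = -248.50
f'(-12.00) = 44.99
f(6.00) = -102.88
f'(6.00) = -28.81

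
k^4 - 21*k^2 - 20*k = k*(k - 5)*(k + 1)*(k + 4)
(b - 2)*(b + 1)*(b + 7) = b^3 + 6*b^2 - 9*b - 14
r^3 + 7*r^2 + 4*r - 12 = (r - 1)*(r + 2)*(r + 6)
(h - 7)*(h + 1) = h^2 - 6*h - 7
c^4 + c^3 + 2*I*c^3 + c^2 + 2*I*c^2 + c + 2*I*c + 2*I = (c + 1)*(c - I)*(c + I)*(c + 2*I)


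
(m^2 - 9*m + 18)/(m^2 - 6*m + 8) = (m^2 - 9*m + 18)/(m^2 - 6*m + 8)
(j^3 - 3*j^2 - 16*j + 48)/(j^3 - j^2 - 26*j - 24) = (j^2 - 7*j + 12)/(j^2 - 5*j - 6)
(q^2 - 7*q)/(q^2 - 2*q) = (q - 7)/(q - 2)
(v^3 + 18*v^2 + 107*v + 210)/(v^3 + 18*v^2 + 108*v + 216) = (v^2 + 12*v + 35)/(v^2 + 12*v + 36)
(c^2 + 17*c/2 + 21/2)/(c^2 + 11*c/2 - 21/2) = (2*c + 3)/(2*c - 3)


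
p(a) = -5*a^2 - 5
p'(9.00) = -90.00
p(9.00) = -410.00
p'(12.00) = -120.00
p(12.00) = -725.00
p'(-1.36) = 13.60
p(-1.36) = -14.25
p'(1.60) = -16.00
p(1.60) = -17.80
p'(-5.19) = 51.90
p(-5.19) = -139.68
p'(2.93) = -29.30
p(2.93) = -47.92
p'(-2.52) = 25.20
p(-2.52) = -36.75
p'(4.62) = -46.20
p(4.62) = -111.72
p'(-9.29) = 92.90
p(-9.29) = -436.52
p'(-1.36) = 13.60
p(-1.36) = -14.25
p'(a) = -10*a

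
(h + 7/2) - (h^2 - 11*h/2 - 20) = -h^2 + 13*h/2 + 47/2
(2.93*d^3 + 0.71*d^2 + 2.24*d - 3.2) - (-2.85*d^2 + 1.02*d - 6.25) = 2.93*d^3 + 3.56*d^2 + 1.22*d + 3.05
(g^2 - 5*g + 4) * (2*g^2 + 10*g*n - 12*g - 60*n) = 2*g^4 + 10*g^3*n - 22*g^3 - 110*g^2*n + 68*g^2 + 340*g*n - 48*g - 240*n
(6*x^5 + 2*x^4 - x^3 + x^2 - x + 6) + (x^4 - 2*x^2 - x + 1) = 6*x^5 + 3*x^4 - x^3 - x^2 - 2*x + 7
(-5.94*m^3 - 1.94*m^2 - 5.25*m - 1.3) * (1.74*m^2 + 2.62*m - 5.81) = -10.3356*m^5 - 18.9384*m^4 + 20.2936*m^3 - 4.7456*m^2 + 27.0965*m + 7.553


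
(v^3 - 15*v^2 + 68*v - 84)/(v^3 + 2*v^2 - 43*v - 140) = (v^2 - 8*v + 12)/(v^2 + 9*v + 20)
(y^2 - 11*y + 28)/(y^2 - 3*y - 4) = (y - 7)/(y + 1)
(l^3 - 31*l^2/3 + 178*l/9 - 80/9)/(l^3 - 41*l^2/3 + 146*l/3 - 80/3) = (l - 5/3)/(l - 5)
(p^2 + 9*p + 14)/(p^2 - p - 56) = (p + 2)/(p - 8)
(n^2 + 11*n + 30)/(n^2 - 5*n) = (n^2 + 11*n + 30)/(n*(n - 5))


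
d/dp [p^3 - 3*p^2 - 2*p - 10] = 3*p^2 - 6*p - 2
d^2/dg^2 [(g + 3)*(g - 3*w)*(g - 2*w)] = 6*g - 10*w + 6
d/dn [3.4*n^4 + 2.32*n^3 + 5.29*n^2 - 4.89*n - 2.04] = 13.6*n^3 + 6.96*n^2 + 10.58*n - 4.89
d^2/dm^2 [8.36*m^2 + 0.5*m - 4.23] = 16.7200000000000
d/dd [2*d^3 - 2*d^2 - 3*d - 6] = 6*d^2 - 4*d - 3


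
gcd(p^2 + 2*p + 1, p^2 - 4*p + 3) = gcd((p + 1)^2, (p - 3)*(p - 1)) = 1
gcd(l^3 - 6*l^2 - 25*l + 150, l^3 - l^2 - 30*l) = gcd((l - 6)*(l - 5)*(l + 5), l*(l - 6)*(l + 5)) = l^2 - l - 30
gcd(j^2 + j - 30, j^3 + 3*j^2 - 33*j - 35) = j - 5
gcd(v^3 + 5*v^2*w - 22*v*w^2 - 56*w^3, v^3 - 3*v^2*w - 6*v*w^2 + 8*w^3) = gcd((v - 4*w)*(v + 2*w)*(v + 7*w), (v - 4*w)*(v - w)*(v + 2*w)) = v^2 - 2*v*w - 8*w^2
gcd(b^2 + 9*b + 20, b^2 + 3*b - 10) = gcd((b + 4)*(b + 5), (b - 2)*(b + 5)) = b + 5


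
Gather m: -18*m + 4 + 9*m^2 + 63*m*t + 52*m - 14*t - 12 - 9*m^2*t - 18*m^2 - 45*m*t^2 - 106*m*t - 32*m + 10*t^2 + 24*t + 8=m^2*(-9*t - 9) + m*(-45*t^2 - 43*t + 2) + 10*t^2 + 10*t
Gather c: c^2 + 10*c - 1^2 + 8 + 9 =c^2 + 10*c + 16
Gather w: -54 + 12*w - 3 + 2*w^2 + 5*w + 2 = 2*w^2 + 17*w - 55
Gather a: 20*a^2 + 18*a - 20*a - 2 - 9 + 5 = 20*a^2 - 2*a - 6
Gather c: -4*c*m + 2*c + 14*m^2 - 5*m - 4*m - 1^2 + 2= c*(2 - 4*m) + 14*m^2 - 9*m + 1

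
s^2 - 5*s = s*(s - 5)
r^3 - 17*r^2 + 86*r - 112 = (r - 8)*(r - 7)*(r - 2)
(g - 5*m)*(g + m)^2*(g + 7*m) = g^4 + 4*g^3*m - 30*g^2*m^2 - 68*g*m^3 - 35*m^4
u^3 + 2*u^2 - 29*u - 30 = (u - 5)*(u + 1)*(u + 6)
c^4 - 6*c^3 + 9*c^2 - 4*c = c*(c - 4)*(c - 1)^2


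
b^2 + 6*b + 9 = (b + 3)^2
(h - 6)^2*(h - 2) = h^3 - 14*h^2 + 60*h - 72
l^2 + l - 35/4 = (l - 5/2)*(l + 7/2)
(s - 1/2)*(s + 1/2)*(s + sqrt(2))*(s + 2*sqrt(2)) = s^4 + 3*sqrt(2)*s^3 + 15*s^2/4 - 3*sqrt(2)*s/4 - 1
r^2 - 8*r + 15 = (r - 5)*(r - 3)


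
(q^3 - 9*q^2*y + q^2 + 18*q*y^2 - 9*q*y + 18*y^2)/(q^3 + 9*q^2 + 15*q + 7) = (q^2 - 9*q*y + 18*y^2)/(q^2 + 8*q + 7)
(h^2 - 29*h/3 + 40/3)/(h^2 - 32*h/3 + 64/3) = (3*h - 5)/(3*h - 8)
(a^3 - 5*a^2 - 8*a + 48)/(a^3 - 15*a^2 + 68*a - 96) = (a^2 - a - 12)/(a^2 - 11*a + 24)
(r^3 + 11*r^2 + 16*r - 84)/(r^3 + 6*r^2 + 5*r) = (r^3 + 11*r^2 + 16*r - 84)/(r*(r^2 + 6*r + 5))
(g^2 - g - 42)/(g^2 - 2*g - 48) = (g - 7)/(g - 8)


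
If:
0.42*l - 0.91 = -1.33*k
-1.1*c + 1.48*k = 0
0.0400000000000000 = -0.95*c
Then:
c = -0.04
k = -0.03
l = 2.27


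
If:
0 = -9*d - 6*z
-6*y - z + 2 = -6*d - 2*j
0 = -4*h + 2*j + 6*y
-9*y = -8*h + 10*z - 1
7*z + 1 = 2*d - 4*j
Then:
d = -6/275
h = 31/220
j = -7/22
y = 1/5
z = 9/275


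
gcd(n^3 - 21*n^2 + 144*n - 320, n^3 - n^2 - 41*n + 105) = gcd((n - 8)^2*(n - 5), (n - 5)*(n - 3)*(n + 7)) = n - 5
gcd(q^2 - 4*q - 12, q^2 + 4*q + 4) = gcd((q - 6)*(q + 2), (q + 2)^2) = q + 2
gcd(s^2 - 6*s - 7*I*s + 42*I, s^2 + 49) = s - 7*I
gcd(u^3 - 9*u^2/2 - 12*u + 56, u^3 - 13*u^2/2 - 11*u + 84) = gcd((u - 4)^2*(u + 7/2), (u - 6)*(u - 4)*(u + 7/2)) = u^2 - u/2 - 14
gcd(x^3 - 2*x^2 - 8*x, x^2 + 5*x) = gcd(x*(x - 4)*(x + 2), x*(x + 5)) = x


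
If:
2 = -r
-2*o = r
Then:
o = 1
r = -2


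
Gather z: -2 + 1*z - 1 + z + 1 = 2*z - 2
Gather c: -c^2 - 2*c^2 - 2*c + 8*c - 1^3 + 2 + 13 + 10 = -3*c^2 + 6*c + 24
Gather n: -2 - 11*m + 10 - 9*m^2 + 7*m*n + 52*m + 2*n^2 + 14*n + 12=-9*m^2 + 41*m + 2*n^2 + n*(7*m + 14) + 20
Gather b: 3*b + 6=3*b + 6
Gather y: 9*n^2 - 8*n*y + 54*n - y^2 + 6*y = 9*n^2 + 54*n - y^2 + y*(6 - 8*n)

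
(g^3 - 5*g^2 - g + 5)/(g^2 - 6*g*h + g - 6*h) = (g^2 - 6*g + 5)/(g - 6*h)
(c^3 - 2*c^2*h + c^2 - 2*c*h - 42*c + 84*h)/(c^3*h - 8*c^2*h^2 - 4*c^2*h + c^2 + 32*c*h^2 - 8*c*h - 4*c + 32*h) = (c^3 - 2*c^2*h + c^2 - 2*c*h - 42*c + 84*h)/(c^3*h - 8*c^2*h^2 - 4*c^2*h + c^2 + 32*c*h^2 - 8*c*h - 4*c + 32*h)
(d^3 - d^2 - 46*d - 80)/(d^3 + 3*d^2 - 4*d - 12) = (d^2 - 3*d - 40)/(d^2 + d - 6)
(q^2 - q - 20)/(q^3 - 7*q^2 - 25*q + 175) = (q + 4)/(q^2 - 2*q - 35)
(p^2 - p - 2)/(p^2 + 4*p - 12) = (p + 1)/(p + 6)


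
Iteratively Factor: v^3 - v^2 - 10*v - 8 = (v - 4)*(v^2 + 3*v + 2) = (v - 4)*(v + 1)*(v + 2)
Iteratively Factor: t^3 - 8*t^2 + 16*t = (t - 4)*(t^2 - 4*t) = t*(t - 4)*(t - 4)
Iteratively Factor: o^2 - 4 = (o - 2)*(o + 2)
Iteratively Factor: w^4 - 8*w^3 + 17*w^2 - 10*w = (w - 1)*(w^3 - 7*w^2 + 10*w) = (w - 2)*(w - 1)*(w^2 - 5*w) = (w - 5)*(w - 2)*(w - 1)*(w)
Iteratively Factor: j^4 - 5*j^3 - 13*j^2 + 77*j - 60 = (j - 5)*(j^3 - 13*j + 12) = (j - 5)*(j + 4)*(j^2 - 4*j + 3) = (j - 5)*(j - 1)*(j + 4)*(j - 3)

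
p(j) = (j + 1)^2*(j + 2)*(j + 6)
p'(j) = (j + 1)^2*(j + 2) + (j + 1)^2*(j + 6) + (j + 2)*(j + 6)*(2*j + 2)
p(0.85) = 66.82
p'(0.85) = 105.43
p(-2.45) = -3.36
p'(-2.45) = 11.15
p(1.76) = 222.26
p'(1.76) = 248.82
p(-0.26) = 5.47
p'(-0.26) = 18.88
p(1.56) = 176.38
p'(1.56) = 210.67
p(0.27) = 22.96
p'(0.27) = 49.93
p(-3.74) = -29.52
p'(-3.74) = 25.45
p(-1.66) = 0.64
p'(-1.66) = 0.09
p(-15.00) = 22932.00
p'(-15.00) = -7588.00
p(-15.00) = 22932.00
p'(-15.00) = -7588.00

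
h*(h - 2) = h^2 - 2*h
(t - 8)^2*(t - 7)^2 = t^4 - 30*t^3 + 337*t^2 - 1680*t + 3136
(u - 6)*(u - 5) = u^2 - 11*u + 30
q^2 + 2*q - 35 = (q - 5)*(q + 7)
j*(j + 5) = j^2 + 5*j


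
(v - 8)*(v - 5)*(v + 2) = v^3 - 11*v^2 + 14*v + 80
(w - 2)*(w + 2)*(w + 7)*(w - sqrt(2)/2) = w^4 - sqrt(2)*w^3/2 + 7*w^3 - 7*sqrt(2)*w^2/2 - 4*w^2 - 28*w + 2*sqrt(2)*w + 14*sqrt(2)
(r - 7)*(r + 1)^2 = r^3 - 5*r^2 - 13*r - 7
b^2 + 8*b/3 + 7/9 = (b + 1/3)*(b + 7/3)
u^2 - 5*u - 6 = (u - 6)*(u + 1)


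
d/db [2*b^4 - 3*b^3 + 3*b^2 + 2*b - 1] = 8*b^3 - 9*b^2 + 6*b + 2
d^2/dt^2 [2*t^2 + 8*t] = 4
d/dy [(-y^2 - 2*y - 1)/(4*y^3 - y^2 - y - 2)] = (2*(y + 1)*(-4*y^3 + y^2 + y + 2) - (-12*y^2 + 2*y + 1)*(y^2 + 2*y + 1))/(-4*y^3 + y^2 + y + 2)^2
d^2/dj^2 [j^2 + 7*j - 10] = 2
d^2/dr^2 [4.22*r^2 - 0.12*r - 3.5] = 8.44000000000000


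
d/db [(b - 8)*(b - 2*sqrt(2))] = 2*b - 8 - 2*sqrt(2)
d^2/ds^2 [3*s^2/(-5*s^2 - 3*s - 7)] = 6*(15*s^3 + 105*s^2 - 49)/(125*s^6 + 225*s^5 + 660*s^4 + 657*s^3 + 924*s^2 + 441*s + 343)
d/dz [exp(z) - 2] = exp(z)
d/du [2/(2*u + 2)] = -1/(u + 1)^2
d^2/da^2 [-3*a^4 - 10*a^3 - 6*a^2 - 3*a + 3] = -36*a^2 - 60*a - 12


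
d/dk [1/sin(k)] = -cos(k)/sin(k)^2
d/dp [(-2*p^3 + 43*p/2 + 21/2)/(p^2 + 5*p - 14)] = (-4*p^4 - 40*p^3 + 125*p^2 - 42*p - 707)/(2*(p^4 + 10*p^3 - 3*p^2 - 140*p + 196))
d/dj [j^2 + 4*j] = 2*j + 4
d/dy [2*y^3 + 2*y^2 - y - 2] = 6*y^2 + 4*y - 1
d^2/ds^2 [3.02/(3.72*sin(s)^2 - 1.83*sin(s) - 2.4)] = (167.167872*sin(s)^4 - 61.676856*sin(s)^3 - 132.78789*sin(s)^2 + 110.089872*sin(s) - 74.152476)/(-3.72*sin(s)^2 + 1.83*sin(s) + 2.4)^3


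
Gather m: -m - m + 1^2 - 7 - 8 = -2*m - 14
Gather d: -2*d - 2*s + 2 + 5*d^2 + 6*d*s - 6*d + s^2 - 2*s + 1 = 5*d^2 + d*(6*s - 8) + s^2 - 4*s + 3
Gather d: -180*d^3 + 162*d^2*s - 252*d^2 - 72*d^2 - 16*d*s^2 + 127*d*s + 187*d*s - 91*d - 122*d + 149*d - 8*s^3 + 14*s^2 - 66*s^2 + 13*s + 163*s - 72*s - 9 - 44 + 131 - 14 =-180*d^3 + d^2*(162*s - 324) + d*(-16*s^2 + 314*s - 64) - 8*s^3 - 52*s^2 + 104*s + 64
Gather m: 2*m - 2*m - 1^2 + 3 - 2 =0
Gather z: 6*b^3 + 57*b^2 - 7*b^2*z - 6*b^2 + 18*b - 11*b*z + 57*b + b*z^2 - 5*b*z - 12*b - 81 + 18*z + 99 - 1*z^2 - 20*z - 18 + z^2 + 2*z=6*b^3 + 51*b^2 + b*z^2 + 63*b + z*(-7*b^2 - 16*b)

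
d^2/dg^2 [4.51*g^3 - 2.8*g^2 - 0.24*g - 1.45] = 27.06*g - 5.6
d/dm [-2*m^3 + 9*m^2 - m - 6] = -6*m^2 + 18*m - 1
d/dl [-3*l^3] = -9*l^2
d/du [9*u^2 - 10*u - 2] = 18*u - 10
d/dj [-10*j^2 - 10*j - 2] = -20*j - 10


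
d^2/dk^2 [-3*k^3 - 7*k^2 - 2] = -18*k - 14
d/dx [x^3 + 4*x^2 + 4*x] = 3*x^2 + 8*x + 4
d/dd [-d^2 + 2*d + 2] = 2 - 2*d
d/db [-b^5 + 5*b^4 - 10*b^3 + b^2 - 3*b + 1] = -5*b^4 + 20*b^3 - 30*b^2 + 2*b - 3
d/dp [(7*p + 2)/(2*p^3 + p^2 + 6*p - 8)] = (14*p^3 + 7*p^2 + 42*p - 2*(7*p + 2)*(3*p^2 + p + 3) - 56)/(2*p^3 + p^2 + 6*p - 8)^2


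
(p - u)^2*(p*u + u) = p^3*u - 2*p^2*u^2 + p^2*u + p*u^3 - 2*p*u^2 + u^3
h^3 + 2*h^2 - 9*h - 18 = (h - 3)*(h + 2)*(h + 3)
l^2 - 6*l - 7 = (l - 7)*(l + 1)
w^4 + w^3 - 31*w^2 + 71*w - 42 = (w - 3)*(w - 2)*(w - 1)*(w + 7)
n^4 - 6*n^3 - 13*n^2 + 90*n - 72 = (n - 6)*(n - 3)*(n - 1)*(n + 4)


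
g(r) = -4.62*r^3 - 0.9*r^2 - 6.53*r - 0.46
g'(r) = -13.86*r^2 - 1.8*r - 6.53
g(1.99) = -53.43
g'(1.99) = -65.00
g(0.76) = -7.97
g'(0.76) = -15.90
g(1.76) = -39.93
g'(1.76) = -52.63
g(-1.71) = 31.18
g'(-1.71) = -43.98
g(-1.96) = 43.67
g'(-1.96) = -56.25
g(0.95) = -11.44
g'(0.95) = -20.75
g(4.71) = -533.91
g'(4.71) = -322.48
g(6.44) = -1313.80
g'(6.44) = -592.95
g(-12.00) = 7931.66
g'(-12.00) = -1980.77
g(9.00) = -3500.11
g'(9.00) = -1145.39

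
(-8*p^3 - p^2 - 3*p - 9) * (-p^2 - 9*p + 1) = 8*p^5 + 73*p^4 + 4*p^3 + 35*p^2 + 78*p - 9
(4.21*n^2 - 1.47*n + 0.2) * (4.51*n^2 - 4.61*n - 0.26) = 18.9871*n^4 - 26.0378*n^3 + 6.5841*n^2 - 0.5398*n - 0.052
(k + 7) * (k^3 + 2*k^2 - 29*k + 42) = k^4 + 9*k^3 - 15*k^2 - 161*k + 294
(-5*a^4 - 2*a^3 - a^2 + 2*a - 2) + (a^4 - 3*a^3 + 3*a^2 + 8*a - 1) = -4*a^4 - 5*a^3 + 2*a^2 + 10*a - 3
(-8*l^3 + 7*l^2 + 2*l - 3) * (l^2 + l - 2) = -8*l^5 - l^4 + 25*l^3 - 15*l^2 - 7*l + 6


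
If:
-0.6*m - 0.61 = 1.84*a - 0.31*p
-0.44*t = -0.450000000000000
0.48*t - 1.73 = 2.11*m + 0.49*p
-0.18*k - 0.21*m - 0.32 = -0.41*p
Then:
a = 0.244204615701628*p - 0.140028192495738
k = 2.54870984728805*p - 1.09265642204031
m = -0.232227488151659*p - 0.587246876346402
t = 1.02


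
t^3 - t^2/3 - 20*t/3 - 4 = (t - 3)*(t + 2/3)*(t + 2)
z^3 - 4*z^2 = z^2*(z - 4)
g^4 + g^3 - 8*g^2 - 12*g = g*(g - 3)*(g + 2)^2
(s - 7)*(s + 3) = s^2 - 4*s - 21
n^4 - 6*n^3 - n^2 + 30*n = n*(n - 5)*(n - 3)*(n + 2)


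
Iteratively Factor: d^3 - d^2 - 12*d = (d + 3)*(d^2 - 4*d) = d*(d + 3)*(d - 4)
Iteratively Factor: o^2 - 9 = (o + 3)*(o - 3)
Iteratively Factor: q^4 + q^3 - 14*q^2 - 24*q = (q - 4)*(q^3 + 5*q^2 + 6*q) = (q - 4)*(q + 2)*(q^2 + 3*q) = q*(q - 4)*(q + 2)*(q + 3)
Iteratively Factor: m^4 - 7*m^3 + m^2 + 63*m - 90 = (m - 3)*(m^3 - 4*m^2 - 11*m + 30) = (m - 3)*(m + 3)*(m^2 - 7*m + 10) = (m - 3)*(m - 2)*(m + 3)*(m - 5)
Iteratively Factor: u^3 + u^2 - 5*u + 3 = (u - 1)*(u^2 + 2*u - 3) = (u - 1)*(u + 3)*(u - 1)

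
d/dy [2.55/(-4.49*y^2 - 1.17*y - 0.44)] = (22.899*y + 2.9835)/(4.49*y^2 + 1.17*y + 0.44)^2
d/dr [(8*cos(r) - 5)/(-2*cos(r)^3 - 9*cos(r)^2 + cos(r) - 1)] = 4*(66*cos(r) - 21*cos(2*r) - 8*cos(3*r) - 18)*sin(r)/(cos(r) + 9*cos(2*r) + cos(3*r) + 11)^2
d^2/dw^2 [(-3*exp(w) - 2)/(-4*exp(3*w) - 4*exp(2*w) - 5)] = (192*exp(6*w) + 432*exp(5*w) + 400*exp(4*w) - 652*exp(3*w) - 720*exp(2*w) - 160*exp(w) + 75)*exp(w)/(64*exp(9*w) + 192*exp(8*w) + 192*exp(7*w) + 304*exp(6*w) + 480*exp(5*w) + 240*exp(4*w) + 300*exp(3*w) + 300*exp(2*w) + 125)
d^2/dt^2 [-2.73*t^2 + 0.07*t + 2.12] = -5.46000000000000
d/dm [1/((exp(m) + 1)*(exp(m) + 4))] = (-2*exp(m) - 5)*exp(m)/(exp(4*m) + 10*exp(3*m) + 33*exp(2*m) + 40*exp(m) + 16)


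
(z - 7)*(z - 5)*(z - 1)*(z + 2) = z^4 - 11*z^3 + 21*z^2 + 59*z - 70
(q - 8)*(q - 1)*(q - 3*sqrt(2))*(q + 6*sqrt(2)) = q^4 - 9*q^3 + 3*sqrt(2)*q^3 - 27*sqrt(2)*q^2 - 28*q^2 + 24*sqrt(2)*q + 324*q - 288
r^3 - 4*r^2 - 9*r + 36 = (r - 4)*(r - 3)*(r + 3)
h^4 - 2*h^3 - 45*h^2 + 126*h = h*(h - 6)*(h - 3)*(h + 7)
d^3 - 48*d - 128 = (d - 8)*(d + 4)^2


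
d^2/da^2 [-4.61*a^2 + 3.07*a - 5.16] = -9.22000000000000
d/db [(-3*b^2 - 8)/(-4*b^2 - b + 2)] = (3*b^2 - 76*b - 8)/(16*b^4 + 8*b^3 - 15*b^2 - 4*b + 4)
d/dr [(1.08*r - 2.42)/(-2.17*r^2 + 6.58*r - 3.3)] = (2.3436*r^2 - 10.5028*r + 12.3596)/(4.7089*r^4 - 28.5572*r^3 + 57.6184*r^2 - 43.428*r + 10.89)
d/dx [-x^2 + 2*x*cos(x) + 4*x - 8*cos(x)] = -2*x*sin(x) - 2*x + 8*sin(x) + 2*cos(x) + 4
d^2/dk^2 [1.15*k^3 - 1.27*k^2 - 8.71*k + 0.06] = 6.9*k - 2.54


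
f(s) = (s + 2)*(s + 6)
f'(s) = 2*s + 8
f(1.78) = 29.41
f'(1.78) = 11.56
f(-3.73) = -3.93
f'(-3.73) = 0.54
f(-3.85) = -3.98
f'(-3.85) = 0.30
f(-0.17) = 10.67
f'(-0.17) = 7.66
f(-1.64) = 1.57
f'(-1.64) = 4.72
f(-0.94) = 5.36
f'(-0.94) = 6.12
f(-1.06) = 4.64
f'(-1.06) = 5.88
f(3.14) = 46.98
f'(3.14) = 14.28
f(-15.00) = 117.00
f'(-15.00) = -22.00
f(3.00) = 45.00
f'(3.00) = 14.00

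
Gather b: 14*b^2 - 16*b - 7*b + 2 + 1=14*b^2 - 23*b + 3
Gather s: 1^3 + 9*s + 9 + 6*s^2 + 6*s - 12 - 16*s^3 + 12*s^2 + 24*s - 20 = -16*s^3 + 18*s^2 + 39*s - 22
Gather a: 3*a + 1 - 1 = 3*a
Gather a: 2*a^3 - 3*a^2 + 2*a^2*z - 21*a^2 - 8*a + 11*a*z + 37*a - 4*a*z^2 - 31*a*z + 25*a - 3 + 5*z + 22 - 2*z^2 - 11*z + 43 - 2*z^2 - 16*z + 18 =2*a^3 + a^2*(2*z - 24) + a*(-4*z^2 - 20*z + 54) - 4*z^2 - 22*z + 80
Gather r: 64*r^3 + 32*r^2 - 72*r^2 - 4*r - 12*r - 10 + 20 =64*r^3 - 40*r^2 - 16*r + 10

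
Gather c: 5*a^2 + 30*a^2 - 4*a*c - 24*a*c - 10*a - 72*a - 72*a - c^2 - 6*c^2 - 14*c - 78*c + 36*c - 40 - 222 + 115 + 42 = 35*a^2 - 154*a - 7*c^2 + c*(-28*a - 56) - 105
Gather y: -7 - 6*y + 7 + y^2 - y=y^2 - 7*y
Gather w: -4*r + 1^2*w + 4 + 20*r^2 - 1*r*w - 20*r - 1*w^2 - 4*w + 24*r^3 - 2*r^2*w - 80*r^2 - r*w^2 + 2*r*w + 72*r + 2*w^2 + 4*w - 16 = 24*r^3 - 60*r^2 + 48*r + w^2*(1 - r) + w*(-2*r^2 + r + 1) - 12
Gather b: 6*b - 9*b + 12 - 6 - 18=-3*b - 12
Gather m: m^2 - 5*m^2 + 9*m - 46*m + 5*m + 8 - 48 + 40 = -4*m^2 - 32*m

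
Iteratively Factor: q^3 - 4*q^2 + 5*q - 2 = (q - 2)*(q^2 - 2*q + 1) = (q - 2)*(q - 1)*(q - 1)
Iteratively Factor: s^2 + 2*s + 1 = (s + 1)*(s + 1)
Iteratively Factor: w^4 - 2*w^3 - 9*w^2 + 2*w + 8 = (w - 4)*(w^3 + 2*w^2 - w - 2) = (w - 4)*(w - 1)*(w^2 + 3*w + 2) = (w - 4)*(w - 1)*(w + 1)*(w + 2)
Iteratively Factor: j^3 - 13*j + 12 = (j - 1)*(j^2 + j - 12) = (j - 3)*(j - 1)*(j + 4)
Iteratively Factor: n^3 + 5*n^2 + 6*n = (n)*(n^2 + 5*n + 6) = n*(n + 3)*(n + 2)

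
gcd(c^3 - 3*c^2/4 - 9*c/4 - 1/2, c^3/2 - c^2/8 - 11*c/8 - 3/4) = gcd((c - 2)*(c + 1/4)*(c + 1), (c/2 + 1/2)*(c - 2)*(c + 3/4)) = c^2 - c - 2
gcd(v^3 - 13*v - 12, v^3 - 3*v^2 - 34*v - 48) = v + 3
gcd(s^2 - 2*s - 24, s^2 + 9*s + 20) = s + 4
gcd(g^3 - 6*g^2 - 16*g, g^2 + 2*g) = g^2 + 2*g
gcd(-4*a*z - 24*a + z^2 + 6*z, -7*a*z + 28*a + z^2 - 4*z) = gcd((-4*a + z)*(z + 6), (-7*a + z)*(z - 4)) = 1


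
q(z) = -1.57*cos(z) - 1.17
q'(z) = 1.57*sin(z)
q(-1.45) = -1.36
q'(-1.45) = -1.56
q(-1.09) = -1.90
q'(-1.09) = -1.39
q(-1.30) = -1.59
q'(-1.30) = -1.51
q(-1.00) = -2.02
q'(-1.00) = -1.32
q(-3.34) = 0.37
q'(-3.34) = 0.31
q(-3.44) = 0.33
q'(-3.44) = 0.46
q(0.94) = -2.10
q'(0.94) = 1.27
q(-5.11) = -1.78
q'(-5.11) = 1.45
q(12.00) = -2.49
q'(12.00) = -0.84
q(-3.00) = 0.38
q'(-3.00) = -0.22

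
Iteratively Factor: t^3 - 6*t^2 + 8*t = (t - 4)*(t^2 - 2*t) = (t - 4)*(t - 2)*(t)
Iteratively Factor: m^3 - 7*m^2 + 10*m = (m)*(m^2 - 7*m + 10) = m*(m - 2)*(m - 5)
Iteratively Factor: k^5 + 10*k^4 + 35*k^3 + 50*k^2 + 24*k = (k)*(k^4 + 10*k^3 + 35*k^2 + 50*k + 24) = k*(k + 1)*(k^3 + 9*k^2 + 26*k + 24) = k*(k + 1)*(k + 2)*(k^2 + 7*k + 12) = k*(k + 1)*(k + 2)*(k + 4)*(k + 3)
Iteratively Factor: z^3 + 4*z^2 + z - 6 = (z + 3)*(z^2 + z - 2) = (z + 2)*(z + 3)*(z - 1)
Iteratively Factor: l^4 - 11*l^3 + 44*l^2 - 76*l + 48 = (l - 2)*(l^3 - 9*l^2 + 26*l - 24) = (l - 2)^2*(l^2 - 7*l + 12) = (l - 4)*(l - 2)^2*(l - 3)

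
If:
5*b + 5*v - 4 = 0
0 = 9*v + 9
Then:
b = 9/5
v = -1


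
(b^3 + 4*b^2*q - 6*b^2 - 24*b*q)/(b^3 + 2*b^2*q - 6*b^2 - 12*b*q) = (b + 4*q)/(b + 2*q)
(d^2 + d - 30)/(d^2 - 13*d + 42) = (d^2 + d - 30)/(d^2 - 13*d + 42)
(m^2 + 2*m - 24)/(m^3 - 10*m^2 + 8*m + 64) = (m + 6)/(m^2 - 6*m - 16)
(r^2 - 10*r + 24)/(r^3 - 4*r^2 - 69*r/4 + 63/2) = 4*(r - 4)/(4*r^2 + 8*r - 21)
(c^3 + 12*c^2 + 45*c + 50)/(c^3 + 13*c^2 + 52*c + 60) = (c + 5)/(c + 6)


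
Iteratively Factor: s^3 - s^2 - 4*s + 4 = (s + 2)*(s^2 - 3*s + 2) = (s - 1)*(s + 2)*(s - 2)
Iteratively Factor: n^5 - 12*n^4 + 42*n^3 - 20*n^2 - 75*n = (n + 1)*(n^4 - 13*n^3 + 55*n^2 - 75*n) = n*(n + 1)*(n^3 - 13*n^2 + 55*n - 75) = n*(n - 5)*(n + 1)*(n^2 - 8*n + 15) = n*(n - 5)*(n - 3)*(n + 1)*(n - 5)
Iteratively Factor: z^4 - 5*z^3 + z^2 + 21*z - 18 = (z - 3)*(z^3 - 2*z^2 - 5*z + 6) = (z - 3)*(z - 1)*(z^2 - z - 6) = (z - 3)*(z - 1)*(z + 2)*(z - 3)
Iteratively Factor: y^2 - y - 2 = (y + 1)*(y - 2)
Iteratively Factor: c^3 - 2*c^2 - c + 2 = (c - 2)*(c^2 - 1) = (c - 2)*(c - 1)*(c + 1)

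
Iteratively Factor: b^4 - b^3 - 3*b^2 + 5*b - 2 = (b + 2)*(b^3 - 3*b^2 + 3*b - 1) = (b - 1)*(b + 2)*(b^2 - 2*b + 1) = (b - 1)^2*(b + 2)*(b - 1)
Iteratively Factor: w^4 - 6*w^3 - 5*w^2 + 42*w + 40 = (w - 5)*(w^3 - w^2 - 10*w - 8) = (w - 5)*(w + 2)*(w^2 - 3*w - 4) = (w - 5)*(w - 4)*(w + 2)*(w + 1)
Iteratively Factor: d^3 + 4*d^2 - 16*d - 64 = (d + 4)*(d^2 - 16) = (d - 4)*(d + 4)*(d + 4)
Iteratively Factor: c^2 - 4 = (c - 2)*(c + 2)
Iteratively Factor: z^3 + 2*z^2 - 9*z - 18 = (z + 2)*(z^2 - 9) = (z - 3)*(z + 2)*(z + 3)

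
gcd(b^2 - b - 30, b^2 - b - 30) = b^2 - b - 30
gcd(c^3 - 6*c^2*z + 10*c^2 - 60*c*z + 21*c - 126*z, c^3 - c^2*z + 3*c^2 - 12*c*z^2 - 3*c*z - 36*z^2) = c + 3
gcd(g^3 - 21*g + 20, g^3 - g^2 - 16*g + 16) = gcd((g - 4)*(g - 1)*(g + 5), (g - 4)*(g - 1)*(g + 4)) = g^2 - 5*g + 4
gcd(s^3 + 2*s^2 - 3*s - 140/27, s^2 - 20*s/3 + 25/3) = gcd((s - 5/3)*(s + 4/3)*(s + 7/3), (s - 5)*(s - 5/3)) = s - 5/3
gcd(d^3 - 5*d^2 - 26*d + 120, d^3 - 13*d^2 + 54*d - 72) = d^2 - 10*d + 24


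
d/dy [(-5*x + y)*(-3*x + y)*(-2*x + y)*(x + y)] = x^3 + 42*x^2*y - 27*x*y^2 + 4*y^3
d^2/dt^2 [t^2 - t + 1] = 2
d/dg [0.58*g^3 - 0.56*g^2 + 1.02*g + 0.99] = 1.74*g^2 - 1.12*g + 1.02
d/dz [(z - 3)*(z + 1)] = 2*z - 2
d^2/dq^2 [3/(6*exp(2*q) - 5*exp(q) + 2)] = 3*((5 - 24*exp(q))*(6*exp(2*q) - 5*exp(q) + 2) + 2*(12*exp(q) - 5)^2*exp(q))*exp(q)/(6*exp(2*q) - 5*exp(q) + 2)^3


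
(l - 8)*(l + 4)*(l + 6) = l^3 + 2*l^2 - 56*l - 192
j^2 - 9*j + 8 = (j - 8)*(j - 1)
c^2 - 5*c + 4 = (c - 4)*(c - 1)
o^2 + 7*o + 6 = (o + 1)*(o + 6)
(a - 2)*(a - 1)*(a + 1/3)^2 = a^4 - 7*a^3/3 + a^2/9 + a + 2/9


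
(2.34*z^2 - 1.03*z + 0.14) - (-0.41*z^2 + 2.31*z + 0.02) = 2.75*z^2 - 3.34*z + 0.12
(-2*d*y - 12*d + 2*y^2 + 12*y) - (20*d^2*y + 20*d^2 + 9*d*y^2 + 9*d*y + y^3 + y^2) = -20*d^2*y - 20*d^2 - 9*d*y^2 - 11*d*y - 12*d - y^3 + y^2 + 12*y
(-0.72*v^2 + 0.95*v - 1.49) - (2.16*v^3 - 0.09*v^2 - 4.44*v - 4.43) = -2.16*v^3 - 0.63*v^2 + 5.39*v + 2.94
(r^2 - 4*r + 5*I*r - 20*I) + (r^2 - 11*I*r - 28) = 2*r^2 - 4*r - 6*I*r - 28 - 20*I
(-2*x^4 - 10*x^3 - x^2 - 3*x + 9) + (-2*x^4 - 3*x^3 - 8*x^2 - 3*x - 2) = -4*x^4 - 13*x^3 - 9*x^2 - 6*x + 7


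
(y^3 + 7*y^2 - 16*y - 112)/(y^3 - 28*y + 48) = (y^2 + 11*y + 28)/(y^2 + 4*y - 12)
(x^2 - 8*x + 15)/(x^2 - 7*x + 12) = (x - 5)/(x - 4)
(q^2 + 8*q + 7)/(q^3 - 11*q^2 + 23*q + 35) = (q + 7)/(q^2 - 12*q + 35)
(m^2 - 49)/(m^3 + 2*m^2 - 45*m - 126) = (m + 7)/(m^2 + 9*m + 18)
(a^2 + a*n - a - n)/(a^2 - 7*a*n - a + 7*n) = (a + n)/(a - 7*n)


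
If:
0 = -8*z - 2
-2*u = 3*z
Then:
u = 3/8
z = -1/4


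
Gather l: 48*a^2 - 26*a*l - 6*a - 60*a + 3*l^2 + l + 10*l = 48*a^2 - 66*a + 3*l^2 + l*(11 - 26*a)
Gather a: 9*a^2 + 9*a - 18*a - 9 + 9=9*a^2 - 9*a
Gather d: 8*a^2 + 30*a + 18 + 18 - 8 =8*a^2 + 30*a + 28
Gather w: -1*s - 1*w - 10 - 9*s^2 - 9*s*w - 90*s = -9*s^2 - 91*s + w*(-9*s - 1) - 10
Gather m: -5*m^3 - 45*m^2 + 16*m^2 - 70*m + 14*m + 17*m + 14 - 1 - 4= -5*m^3 - 29*m^2 - 39*m + 9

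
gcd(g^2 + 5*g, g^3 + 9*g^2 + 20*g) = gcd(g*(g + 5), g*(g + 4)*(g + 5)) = g^2 + 5*g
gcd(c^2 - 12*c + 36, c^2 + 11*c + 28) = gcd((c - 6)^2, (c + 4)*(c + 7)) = 1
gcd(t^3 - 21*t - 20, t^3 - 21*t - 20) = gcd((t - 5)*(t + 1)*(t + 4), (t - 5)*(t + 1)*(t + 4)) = t^3 - 21*t - 20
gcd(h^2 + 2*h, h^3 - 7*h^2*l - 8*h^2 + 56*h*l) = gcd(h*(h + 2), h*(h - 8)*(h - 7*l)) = h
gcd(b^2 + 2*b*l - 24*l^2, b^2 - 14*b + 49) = 1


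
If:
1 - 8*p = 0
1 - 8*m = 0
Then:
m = 1/8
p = 1/8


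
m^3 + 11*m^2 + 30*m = m*(m + 5)*(m + 6)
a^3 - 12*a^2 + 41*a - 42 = (a - 7)*(a - 3)*(a - 2)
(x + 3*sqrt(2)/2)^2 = x^2 + 3*sqrt(2)*x + 9/2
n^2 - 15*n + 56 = (n - 8)*(n - 7)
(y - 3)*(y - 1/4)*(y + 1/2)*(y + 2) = y^4 - 3*y^3/4 - 51*y^2/8 - 11*y/8 + 3/4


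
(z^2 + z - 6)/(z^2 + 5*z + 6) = (z - 2)/(z + 2)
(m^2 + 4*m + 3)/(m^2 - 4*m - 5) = (m + 3)/(m - 5)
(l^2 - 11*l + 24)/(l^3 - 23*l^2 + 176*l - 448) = (l - 3)/(l^2 - 15*l + 56)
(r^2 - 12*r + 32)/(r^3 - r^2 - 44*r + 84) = (r^2 - 12*r + 32)/(r^3 - r^2 - 44*r + 84)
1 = 1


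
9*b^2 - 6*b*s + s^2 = (-3*b + s)^2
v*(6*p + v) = 6*p*v + v^2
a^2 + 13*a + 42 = (a + 6)*(a + 7)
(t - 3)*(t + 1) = t^2 - 2*t - 3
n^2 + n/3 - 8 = (n - 8/3)*(n + 3)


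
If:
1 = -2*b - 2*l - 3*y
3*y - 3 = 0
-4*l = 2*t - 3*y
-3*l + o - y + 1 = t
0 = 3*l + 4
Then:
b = -2/3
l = -4/3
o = 1/6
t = 25/6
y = 1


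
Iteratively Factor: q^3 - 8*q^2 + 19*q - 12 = (q - 1)*(q^2 - 7*q + 12) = (q - 3)*(q - 1)*(q - 4)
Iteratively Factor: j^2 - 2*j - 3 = (j + 1)*(j - 3)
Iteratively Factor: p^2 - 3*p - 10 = (p - 5)*(p + 2)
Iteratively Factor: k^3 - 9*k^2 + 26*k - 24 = (k - 4)*(k^2 - 5*k + 6) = (k - 4)*(k - 2)*(k - 3)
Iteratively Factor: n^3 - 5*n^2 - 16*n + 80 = (n + 4)*(n^2 - 9*n + 20) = (n - 4)*(n + 4)*(n - 5)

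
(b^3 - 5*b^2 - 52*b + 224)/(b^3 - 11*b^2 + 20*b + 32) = (b + 7)/(b + 1)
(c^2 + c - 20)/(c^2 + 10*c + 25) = (c - 4)/(c + 5)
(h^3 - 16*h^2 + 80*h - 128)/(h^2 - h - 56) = (h^2 - 8*h + 16)/(h + 7)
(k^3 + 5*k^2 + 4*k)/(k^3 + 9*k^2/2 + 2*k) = 2*(k + 1)/(2*k + 1)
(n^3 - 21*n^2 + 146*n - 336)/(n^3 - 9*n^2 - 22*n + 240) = (n - 7)/(n + 5)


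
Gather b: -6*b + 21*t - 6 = -6*b + 21*t - 6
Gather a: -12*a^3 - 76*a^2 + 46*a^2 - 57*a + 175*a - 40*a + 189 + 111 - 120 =-12*a^3 - 30*a^2 + 78*a + 180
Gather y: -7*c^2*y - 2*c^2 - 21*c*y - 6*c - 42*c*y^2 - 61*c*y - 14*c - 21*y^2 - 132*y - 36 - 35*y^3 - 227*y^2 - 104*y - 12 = -2*c^2 - 20*c - 35*y^3 + y^2*(-42*c - 248) + y*(-7*c^2 - 82*c - 236) - 48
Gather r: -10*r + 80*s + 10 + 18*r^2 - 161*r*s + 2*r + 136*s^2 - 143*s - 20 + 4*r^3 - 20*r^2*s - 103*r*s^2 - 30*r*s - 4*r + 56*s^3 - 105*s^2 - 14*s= 4*r^3 + r^2*(18 - 20*s) + r*(-103*s^2 - 191*s - 12) + 56*s^3 + 31*s^2 - 77*s - 10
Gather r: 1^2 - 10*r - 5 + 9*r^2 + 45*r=9*r^2 + 35*r - 4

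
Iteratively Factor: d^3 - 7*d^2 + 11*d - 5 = (d - 1)*(d^2 - 6*d + 5) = (d - 1)^2*(d - 5)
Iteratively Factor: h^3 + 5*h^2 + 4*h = (h + 4)*(h^2 + h) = h*(h + 4)*(h + 1)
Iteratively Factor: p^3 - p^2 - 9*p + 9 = (p - 3)*(p^2 + 2*p - 3) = (p - 3)*(p - 1)*(p + 3)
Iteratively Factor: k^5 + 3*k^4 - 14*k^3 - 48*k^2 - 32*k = (k + 4)*(k^4 - k^3 - 10*k^2 - 8*k) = (k + 2)*(k + 4)*(k^3 - 3*k^2 - 4*k) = k*(k + 2)*(k + 4)*(k^2 - 3*k - 4) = k*(k - 4)*(k + 2)*(k + 4)*(k + 1)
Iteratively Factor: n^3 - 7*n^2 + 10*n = (n - 5)*(n^2 - 2*n) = (n - 5)*(n - 2)*(n)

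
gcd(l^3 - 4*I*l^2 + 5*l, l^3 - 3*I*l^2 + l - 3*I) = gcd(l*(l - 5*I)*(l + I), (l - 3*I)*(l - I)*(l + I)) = l + I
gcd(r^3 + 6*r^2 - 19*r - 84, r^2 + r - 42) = r + 7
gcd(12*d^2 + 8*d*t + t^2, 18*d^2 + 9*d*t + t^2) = 6*d + t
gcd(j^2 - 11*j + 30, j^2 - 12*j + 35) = j - 5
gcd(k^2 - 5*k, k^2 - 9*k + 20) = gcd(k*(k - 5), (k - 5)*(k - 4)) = k - 5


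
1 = 1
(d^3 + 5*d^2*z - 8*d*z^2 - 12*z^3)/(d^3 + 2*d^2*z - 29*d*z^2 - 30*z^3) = (-d + 2*z)/(-d + 5*z)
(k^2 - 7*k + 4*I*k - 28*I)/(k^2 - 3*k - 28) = (k + 4*I)/(k + 4)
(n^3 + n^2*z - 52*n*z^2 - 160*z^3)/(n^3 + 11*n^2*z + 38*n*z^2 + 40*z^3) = (n - 8*z)/(n + 2*z)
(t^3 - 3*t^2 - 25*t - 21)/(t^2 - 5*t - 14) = (t^2 + 4*t + 3)/(t + 2)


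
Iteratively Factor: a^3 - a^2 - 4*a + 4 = (a + 2)*(a^2 - 3*a + 2) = (a - 1)*(a + 2)*(a - 2)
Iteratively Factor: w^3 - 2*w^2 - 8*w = (w + 2)*(w^2 - 4*w) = (w - 4)*(w + 2)*(w)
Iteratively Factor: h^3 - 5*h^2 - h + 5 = (h - 5)*(h^2 - 1) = (h - 5)*(h + 1)*(h - 1)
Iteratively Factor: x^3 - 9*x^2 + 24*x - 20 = (x - 5)*(x^2 - 4*x + 4) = (x - 5)*(x - 2)*(x - 2)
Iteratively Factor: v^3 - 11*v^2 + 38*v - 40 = (v - 2)*(v^2 - 9*v + 20) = (v - 4)*(v - 2)*(v - 5)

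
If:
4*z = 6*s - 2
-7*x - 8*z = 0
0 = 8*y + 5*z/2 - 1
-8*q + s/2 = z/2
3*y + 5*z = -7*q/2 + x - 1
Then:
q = 737/27592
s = 501/3449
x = 1112/3449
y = 11763/55184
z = -973/3449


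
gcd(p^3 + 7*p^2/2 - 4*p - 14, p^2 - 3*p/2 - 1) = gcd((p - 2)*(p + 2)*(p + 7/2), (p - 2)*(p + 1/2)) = p - 2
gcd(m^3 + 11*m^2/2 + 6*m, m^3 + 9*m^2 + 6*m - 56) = m + 4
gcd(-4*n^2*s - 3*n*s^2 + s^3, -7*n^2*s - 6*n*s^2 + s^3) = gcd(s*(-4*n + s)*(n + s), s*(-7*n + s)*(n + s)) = n*s + s^2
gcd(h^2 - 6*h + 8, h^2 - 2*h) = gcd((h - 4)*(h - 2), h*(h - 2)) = h - 2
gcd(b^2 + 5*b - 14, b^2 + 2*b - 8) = b - 2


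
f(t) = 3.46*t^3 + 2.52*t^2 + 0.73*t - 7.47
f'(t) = 10.38*t^2 + 5.04*t + 0.73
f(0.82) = -3.27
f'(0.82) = 11.84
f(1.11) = 1.18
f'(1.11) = 19.11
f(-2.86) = -69.89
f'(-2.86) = 71.22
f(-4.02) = -194.46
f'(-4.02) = 148.21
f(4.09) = 274.40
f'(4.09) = 194.98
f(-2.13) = -31.03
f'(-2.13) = 37.09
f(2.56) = 68.96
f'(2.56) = 81.66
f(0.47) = -6.21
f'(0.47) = 5.39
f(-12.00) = -5632.23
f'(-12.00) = 1434.97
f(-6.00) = -668.49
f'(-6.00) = 344.17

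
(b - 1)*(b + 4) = b^2 + 3*b - 4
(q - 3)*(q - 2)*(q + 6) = q^3 + q^2 - 24*q + 36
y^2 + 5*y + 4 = (y + 1)*(y + 4)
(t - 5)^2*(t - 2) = t^3 - 12*t^2 + 45*t - 50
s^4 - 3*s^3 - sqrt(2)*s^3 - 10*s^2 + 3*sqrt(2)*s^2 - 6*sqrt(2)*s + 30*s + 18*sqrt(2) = (s - 3)*(s - 3*sqrt(2))*(s + sqrt(2))^2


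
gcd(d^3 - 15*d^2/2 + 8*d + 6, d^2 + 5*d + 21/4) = 1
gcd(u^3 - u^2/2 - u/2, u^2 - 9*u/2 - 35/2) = 1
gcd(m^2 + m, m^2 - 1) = m + 1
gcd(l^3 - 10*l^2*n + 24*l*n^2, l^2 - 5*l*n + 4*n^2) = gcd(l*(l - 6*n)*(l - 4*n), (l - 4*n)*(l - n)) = l - 4*n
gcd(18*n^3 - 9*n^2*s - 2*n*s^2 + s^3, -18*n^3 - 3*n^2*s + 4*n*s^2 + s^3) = -6*n^2 + n*s + s^2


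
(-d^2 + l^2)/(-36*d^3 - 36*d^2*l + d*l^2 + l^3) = (d - l)/(36*d^2 - l^2)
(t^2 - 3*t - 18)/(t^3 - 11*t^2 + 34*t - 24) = (t + 3)/(t^2 - 5*t + 4)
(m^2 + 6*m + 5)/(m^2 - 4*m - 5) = (m + 5)/(m - 5)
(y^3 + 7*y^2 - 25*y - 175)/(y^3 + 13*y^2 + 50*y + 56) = (y^2 - 25)/(y^2 + 6*y + 8)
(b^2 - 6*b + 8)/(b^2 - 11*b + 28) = (b - 2)/(b - 7)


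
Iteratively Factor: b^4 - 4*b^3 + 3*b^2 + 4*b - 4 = (b - 2)*(b^3 - 2*b^2 - b + 2) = (b - 2)*(b + 1)*(b^2 - 3*b + 2) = (b - 2)^2*(b + 1)*(b - 1)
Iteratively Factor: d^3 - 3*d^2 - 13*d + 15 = (d - 1)*(d^2 - 2*d - 15) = (d - 5)*(d - 1)*(d + 3)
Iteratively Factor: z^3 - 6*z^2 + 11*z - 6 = (z - 2)*(z^2 - 4*z + 3) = (z - 2)*(z - 1)*(z - 3)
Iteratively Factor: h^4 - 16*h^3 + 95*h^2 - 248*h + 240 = (h - 4)*(h^3 - 12*h^2 + 47*h - 60) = (h - 5)*(h - 4)*(h^2 - 7*h + 12) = (h - 5)*(h - 4)^2*(h - 3)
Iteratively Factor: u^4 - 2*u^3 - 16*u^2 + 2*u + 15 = (u + 3)*(u^3 - 5*u^2 - u + 5) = (u - 5)*(u + 3)*(u^2 - 1) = (u - 5)*(u - 1)*(u + 3)*(u + 1)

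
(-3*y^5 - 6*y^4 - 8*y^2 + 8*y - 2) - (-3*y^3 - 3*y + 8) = -3*y^5 - 6*y^4 + 3*y^3 - 8*y^2 + 11*y - 10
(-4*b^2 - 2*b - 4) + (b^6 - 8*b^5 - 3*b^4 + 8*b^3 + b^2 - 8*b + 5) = b^6 - 8*b^5 - 3*b^4 + 8*b^3 - 3*b^2 - 10*b + 1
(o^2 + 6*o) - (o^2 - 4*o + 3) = 10*o - 3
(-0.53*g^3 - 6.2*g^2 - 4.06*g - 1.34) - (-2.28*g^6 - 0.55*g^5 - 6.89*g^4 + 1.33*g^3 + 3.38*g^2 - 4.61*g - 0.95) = 2.28*g^6 + 0.55*g^5 + 6.89*g^4 - 1.86*g^3 - 9.58*g^2 + 0.550000000000001*g - 0.39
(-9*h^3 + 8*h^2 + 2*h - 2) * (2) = -18*h^3 + 16*h^2 + 4*h - 4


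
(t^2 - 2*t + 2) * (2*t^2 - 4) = 2*t^4 - 4*t^3 + 8*t - 8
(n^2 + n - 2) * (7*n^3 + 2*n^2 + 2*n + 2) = 7*n^5 + 9*n^4 - 10*n^3 - 2*n - 4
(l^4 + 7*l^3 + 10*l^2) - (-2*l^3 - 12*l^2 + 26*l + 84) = l^4 + 9*l^3 + 22*l^2 - 26*l - 84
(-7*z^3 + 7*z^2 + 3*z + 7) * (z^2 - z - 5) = -7*z^5 + 14*z^4 + 31*z^3 - 31*z^2 - 22*z - 35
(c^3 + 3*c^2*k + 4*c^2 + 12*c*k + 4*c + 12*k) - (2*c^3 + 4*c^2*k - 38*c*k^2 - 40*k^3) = -c^3 - c^2*k + 4*c^2 + 38*c*k^2 + 12*c*k + 4*c + 40*k^3 + 12*k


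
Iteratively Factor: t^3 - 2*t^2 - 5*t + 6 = (t - 3)*(t^2 + t - 2) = (t - 3)*(t - 1)*(t + 2)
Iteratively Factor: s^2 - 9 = (s + 3)*(s - 3)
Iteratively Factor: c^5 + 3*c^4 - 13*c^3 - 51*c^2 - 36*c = (c + 3)*(c^4 - 13*c^2 - 12*c) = (c - 4)*(c + 3)*(c^3 + 4*c^2 + 3*c) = c*(c - 4)*(c + 3)*(c^2 + 4*c + 3) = c*(c - 4)*(c + 1)*(c + 3)*(c + 3)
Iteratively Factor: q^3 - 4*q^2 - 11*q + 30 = (q - 2)*(q^2 - 2*q - 15) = (q - 5)*(q - 2)*(q + 3)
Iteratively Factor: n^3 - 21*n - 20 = (n + 4)*(n^2 - 4*n - 5) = (n + 1)*(n + 4)*(n - 5)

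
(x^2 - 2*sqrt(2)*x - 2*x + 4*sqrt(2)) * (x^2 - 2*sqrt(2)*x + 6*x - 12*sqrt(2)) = x^4 - 4*sqrt(2)*x^3 + 4*x^3 - 16*sqrt(2)*x^2 - 4*x^2 + 32*x + 48*sqrt(2)*x - 96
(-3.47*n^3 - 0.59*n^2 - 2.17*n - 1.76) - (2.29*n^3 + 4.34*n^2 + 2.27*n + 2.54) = -5.76*n^3 - 4.93*n^2 - 4.44*n - 4.3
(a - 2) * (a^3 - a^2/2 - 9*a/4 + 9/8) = a^4 - 5*a^3/2 - 5*a^2/4 + 45*a/8 - 9/4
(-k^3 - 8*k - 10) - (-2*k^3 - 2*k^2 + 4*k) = k^3 + 2*k^2 - 12*k - 10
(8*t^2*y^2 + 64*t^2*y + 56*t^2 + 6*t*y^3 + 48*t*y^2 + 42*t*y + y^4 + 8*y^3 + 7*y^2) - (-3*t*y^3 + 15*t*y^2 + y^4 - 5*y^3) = 8*t^2*y^2 + 64*t^2*y + 56*t^2 + 9*t*y^3 + 33*t*y^2 + 42*t*y + 13*y^3 + 7*y^2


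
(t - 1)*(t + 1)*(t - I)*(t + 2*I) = t^4 + I*t^3 + t^2 - I*t - 2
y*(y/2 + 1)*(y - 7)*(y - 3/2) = y^4/2 - 13*y^3/4 - 13*y^2/4 + 21*y/2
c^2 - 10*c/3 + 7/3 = (c - 7/3)*(c - 1)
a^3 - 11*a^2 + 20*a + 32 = (a - 8)*(a - 4)*(a + 1)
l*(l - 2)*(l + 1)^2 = l^4 - 3*l^2 - 2*l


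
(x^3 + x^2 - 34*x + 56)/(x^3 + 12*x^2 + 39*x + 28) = (x^2 - 6*x + 8)/(x^2 + 5*x + 4)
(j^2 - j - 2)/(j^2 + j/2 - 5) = 2*(j + 1)/(2*j + 5)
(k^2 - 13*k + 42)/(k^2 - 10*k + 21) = (k - 6)/(k - 3)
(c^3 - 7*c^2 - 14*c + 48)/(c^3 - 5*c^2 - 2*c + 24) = (c^3 - 7*c^2 - 14*c + 48)/(c^3 - 5*c^2 - 2*c + 24)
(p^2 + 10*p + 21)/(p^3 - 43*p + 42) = (p + 3)/(p^2 - 7*p + 6)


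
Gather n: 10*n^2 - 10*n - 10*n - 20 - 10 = 10*n^2 - 20*n - 30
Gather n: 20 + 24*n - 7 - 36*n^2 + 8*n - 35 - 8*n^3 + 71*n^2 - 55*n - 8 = -8*n^3 + 35*n^2 - 23*n - 30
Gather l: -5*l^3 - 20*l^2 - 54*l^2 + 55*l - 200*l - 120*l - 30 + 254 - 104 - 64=-5*l^3 - 74*l^2 - 265*l + 56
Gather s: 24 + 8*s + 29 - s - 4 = 7*s + 49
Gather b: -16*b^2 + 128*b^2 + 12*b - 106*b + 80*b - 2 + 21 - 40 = 112*b^2 - 14*b - 21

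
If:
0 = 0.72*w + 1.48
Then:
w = -2.06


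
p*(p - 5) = p^2 - 5*p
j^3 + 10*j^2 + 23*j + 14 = (j + 1)*(j + 2)*(j + 7)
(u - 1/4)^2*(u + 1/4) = u^3 - u^2/4 - u/16 + 1/64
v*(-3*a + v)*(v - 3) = -3*a*v^2 + 9*a*v + v^3 - 3*v^2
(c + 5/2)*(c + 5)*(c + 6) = c^3 + 27*c^2/2 + 115*c/2 + 75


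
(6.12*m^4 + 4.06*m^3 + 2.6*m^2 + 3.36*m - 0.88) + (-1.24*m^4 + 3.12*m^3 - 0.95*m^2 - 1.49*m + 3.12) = 4.88*m^4 + 7.18*m^3 + 1.65*m^2 + 1.87*m + 2.24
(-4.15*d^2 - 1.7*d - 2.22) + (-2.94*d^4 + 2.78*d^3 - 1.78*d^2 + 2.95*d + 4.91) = -2.94*d^4 + 2.78*d^3 - 5.93*d^2 + 1.25*d + 2.69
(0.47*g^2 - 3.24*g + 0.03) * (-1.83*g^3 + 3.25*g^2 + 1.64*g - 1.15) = -0.8601*g^5 + 7.4567*g^4 - 9.8141*g^3 - 5.7566*g^2 + 3.7752*g - 0.0345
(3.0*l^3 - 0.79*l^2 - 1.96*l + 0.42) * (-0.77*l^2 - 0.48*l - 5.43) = -2.31*l^5 - 0.8317*l^4 - 14.4016*l^3 + 4.9071*l^2 + 10.4412*l - 2.2806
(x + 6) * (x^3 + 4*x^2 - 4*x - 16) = x^4 + 10*x^3 + 20*x^2 - 40*x - 96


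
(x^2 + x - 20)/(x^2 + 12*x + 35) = (x - 4)/(x + 7)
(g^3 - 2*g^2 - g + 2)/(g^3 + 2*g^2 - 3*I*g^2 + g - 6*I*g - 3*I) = (g^2 - 3*g + 2)/(g^2 + g*(1 - 3*I) - 3*I)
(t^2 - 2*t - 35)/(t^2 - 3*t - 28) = (t + 5)/(t + 4)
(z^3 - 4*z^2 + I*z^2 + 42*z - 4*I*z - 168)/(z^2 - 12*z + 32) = (z^2 + I*z + 42)/(z - 8)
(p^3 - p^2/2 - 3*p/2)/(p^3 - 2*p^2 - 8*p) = (-2*p^2 + p + 3)/(2*(-p^2 + 2*p + 8))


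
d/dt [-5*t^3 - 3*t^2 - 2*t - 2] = -15*t^2 - 6*t - 2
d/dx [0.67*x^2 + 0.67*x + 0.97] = 1.34*x + 0.67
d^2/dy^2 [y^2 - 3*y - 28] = 2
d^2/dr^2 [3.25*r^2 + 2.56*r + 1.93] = 6.50000000000000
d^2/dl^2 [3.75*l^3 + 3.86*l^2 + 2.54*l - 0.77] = 22.5*l + 7.72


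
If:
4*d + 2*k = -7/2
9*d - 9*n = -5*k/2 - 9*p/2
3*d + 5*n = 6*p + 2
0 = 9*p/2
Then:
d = 319/376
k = -162/47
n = -41/376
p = 0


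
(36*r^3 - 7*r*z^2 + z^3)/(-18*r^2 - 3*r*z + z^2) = (-6*r^2 - r*z + z^2)/(3*r + z)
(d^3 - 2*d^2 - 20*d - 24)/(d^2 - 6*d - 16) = (d^2 - 4*d - 12)/(d - 8)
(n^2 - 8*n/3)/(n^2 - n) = (n - 8/3)/(n - 1)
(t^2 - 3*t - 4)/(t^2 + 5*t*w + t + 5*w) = (t - 4)/(t + 5*w)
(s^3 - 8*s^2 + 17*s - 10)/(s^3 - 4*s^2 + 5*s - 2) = (s - 5)/(s - 1)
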